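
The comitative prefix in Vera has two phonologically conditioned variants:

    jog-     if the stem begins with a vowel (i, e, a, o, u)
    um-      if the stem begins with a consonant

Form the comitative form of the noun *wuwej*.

*wuwej* — first sound /w/ (a consonant) → um- → *umwuwej*.

umwuwej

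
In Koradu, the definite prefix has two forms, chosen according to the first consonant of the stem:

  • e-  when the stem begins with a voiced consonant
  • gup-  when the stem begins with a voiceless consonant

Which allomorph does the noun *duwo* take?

e-

Since the first consonant of *duwo* is /d/ (voiced), it takes e-.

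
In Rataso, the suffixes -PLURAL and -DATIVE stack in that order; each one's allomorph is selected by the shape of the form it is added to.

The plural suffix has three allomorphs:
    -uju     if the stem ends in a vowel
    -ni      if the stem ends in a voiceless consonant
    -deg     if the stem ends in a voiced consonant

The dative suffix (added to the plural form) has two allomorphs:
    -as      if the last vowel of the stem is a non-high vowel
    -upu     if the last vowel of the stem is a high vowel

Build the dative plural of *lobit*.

lobitniupu

*lobit* — final sound /t/ (a voiceless consonant) → -ni → *lobitni*.
The plural form *lobitni*: last vowel = /i/, a high vowel → -upu → *lobitniupu*.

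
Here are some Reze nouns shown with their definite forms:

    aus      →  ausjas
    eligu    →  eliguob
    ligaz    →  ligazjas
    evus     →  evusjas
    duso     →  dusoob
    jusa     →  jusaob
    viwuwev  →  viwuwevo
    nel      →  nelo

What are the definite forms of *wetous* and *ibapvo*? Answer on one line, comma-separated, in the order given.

wetousjas, ibapvoob

Looking at the final sound of each stem: -jas when the stem ends in a sibilant (*aus*, *ligaz*, *evus*); -o when the stem ends in a non-sibilant consonant (*viwuwev*, *nel*); -ob when the stem ends in a vowel (*eligu*, *duso*, *jusa*).
*wetous*: final sound = /s/, a sibilant → -jas → *wetousjas*.
Since the final sound of *ibapvo* is /o/ (a vowel), it takes -ob, giving *ibapvoob*.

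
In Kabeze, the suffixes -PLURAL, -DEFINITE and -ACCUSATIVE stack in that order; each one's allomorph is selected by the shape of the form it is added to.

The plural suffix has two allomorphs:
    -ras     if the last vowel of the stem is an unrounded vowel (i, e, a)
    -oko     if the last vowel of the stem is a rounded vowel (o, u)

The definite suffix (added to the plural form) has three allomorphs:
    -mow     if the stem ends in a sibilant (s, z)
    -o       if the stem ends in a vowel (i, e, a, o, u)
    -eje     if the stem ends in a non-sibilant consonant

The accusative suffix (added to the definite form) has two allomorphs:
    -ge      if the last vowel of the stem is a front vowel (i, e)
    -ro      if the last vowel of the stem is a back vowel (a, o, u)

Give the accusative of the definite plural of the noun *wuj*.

wujokooro

*wuj* — last vowel /u/ (a rounded vowel) → -oko → *wujoko*.
The plural form *wujoko*: final sound = /o/, a vowel → -o → *wujokoo*.
Since the last vowel of the definite form *wujokoo* is /o/ (a back vowel), it takes -ro, giving *wujokooro*.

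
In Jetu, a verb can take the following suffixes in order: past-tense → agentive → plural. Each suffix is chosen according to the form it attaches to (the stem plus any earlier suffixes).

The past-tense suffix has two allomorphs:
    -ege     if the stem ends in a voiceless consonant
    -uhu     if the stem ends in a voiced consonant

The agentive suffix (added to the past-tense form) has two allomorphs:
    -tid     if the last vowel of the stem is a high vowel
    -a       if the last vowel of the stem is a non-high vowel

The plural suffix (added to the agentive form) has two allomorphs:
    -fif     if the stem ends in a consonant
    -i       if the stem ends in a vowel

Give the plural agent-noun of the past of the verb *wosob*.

*wosob* — final consonant /b/ (voiced) → -uhu → *wosobuhu*.
The last vowel of the past-tense form *wosobuhu* is /u/, which is a high vowel, so the agentive suffix is -tid, giving *wosobuhutid*.
The agentive form *wosobuhutid* — final sound /d/ (a consonant) → -fif → *wosobuhutidfif*.

wosobuhutidfif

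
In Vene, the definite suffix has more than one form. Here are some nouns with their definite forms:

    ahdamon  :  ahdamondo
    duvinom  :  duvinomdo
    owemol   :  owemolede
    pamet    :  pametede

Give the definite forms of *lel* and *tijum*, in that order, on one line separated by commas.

lelede, tijumdo

The alternation tracks the final consonant of the stem — -do when the stem ends in a nasal (*ahdamon*, *duvinom*); -ede when the stem ends in a non-nasal consonant (*owemol*, *pamet*).
*lel*: final consonant = /l/, non-nasal → -ede → *lelede*.
*tijum*: final consonant = /m/, a nasal → -do → *tijumdo*.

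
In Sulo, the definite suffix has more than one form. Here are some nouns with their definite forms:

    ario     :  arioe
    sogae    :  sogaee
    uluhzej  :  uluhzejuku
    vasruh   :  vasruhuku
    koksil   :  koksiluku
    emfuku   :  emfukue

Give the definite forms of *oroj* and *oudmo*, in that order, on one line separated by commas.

Looking at the final sound of each stem: -uku when the stem ends in a consonant (*uluhzej*, *vasruh*, *koksil*); -e when the stem ends in a vowel (*ario*, *sogae*, *emfuku*).
*oroj* — final sound /j/ (a consonant) → -uku → *orojuku*.
*oudmo* — final sound /o/ (a vowel) → -e → *oudmoe*.

orojuku, oudmoe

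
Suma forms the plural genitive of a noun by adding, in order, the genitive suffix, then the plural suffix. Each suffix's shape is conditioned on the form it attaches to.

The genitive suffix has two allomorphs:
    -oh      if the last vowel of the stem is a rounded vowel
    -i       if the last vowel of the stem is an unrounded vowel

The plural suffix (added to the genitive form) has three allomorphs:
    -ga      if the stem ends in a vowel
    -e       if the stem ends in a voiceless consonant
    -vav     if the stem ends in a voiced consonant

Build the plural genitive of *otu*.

Since the last vowel of *otu* is /u/ (a rounded vowel), it takes -oh, giving *otuoh*.
The final sound of the genitive form *otuoh* is /h/, which is a voiceless consonant, so the plural suffix is -e, giving *otuohe*.

otuohe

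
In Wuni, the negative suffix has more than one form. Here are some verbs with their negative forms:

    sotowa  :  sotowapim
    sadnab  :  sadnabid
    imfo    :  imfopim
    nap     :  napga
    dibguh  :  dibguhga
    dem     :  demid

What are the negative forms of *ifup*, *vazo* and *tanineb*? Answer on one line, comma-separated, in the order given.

Looking at the final sound of each stem: -ga when the stem ends in a voiceless consonant (*nap*, *dibguh*); -id when the stem ends in a voiced consonant (*sadnab*, *dem*); -pim when the stem ends in a vowel (*sotowa*, *imfo*).
*ifup* — final sound /p/ (a voiceless consonant) → -ga → *ifupga*.
*vazo* — final sound /o/ (a vowel) → -pim → *vazopim*.
*tanineb*: final sound = /b/, a voiced consonant → -id → *taninebid*.

ifupga, vazopim, taninebid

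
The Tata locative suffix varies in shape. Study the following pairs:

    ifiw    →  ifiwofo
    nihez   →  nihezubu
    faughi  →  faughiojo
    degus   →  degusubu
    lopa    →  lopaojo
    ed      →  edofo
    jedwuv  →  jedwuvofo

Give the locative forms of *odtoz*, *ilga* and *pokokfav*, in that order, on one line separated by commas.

odtozubu, ilgaojo, pokokfavofo

The suffix is conditioned by the final sound: -ubu when the stem ends in a sibilant (*nihez*, *degus*); -ofo when the stem ends in a non-sibilant consonant (*ifiw*, *ed*, *jedwuv*); -ojo when the stem ends in a vowel (*faughi*, *lopa*).
*odtoz* — final sound /z/ (a sibilant) → -ubu → *odtozubu*.
*ilga* — final sound /a/ (a vowel) → -ojo → *ilgaojo*.
*pokokfav*: final sound = /v/, a non-sibilant consonant → -ofo → *pokokfavofo*.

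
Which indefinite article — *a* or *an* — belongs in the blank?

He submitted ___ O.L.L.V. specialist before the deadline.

The indefinite article is chosen by the initial *sound* of the following word, not its spelling.
The initialism *O.L.L.V.* is read letter by letter; the first letter, O, is pronounced /oʊ/, which begins with a vowel sound.
So the article is *an*: He submitted an O.L.L.V. specialist before the deadline.

an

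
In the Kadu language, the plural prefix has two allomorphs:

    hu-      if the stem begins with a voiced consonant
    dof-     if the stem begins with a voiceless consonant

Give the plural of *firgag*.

*firgag* — first consonant /f/ (voiceless) → dof- → *doffirgag*.

doffirgag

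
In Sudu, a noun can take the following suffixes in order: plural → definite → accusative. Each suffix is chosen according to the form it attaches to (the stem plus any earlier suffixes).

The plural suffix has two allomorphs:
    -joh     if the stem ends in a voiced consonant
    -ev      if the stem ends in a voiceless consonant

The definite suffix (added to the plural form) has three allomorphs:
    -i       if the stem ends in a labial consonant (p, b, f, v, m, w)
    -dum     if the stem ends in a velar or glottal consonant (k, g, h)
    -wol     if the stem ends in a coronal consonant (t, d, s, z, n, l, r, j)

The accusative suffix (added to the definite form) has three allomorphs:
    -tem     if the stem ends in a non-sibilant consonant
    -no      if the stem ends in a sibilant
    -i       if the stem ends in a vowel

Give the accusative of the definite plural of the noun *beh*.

behevii

*beh*: final consonant = /h/, voiceless → -ev → *behev*.
The plural form *behev* — final consonant /v/ (labial) → -i → *behevi*.
Since the final sound of the definite form *behevi* is /i/ (a vowel), it takes -i, giving *behevii*.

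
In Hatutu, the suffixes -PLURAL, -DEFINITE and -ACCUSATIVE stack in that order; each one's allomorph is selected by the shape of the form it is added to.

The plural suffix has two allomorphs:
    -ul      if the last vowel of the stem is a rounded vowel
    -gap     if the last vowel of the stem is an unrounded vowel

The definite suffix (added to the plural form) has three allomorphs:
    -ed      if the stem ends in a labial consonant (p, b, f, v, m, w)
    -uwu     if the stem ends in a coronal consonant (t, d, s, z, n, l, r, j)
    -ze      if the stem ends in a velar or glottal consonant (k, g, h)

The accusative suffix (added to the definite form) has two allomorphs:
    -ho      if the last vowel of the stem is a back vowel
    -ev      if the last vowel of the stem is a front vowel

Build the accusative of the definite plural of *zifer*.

The last vowel of *zifer* is /e/, which is an unrounded vowel, so the plural suffix is -gap, giving *zifergap*.
The plural form *zifergap* — final consonant /p/ (labial) → -ed → *zifergaped*.
The last vowel of the definite form *zifergaped* is /e/, which is a front vowel, so the accusative suffix is -ev, giving *zifergapedev*.

zifergapedev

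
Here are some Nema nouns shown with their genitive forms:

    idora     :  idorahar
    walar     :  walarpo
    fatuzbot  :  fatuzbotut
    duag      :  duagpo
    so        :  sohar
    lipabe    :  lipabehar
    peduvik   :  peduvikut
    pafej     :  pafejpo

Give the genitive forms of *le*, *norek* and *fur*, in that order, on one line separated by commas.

lehar, norekut, furpo

The alternation tracks the final sound of the stem — -ut when the stem ends in a voiceless consonant (*fatuzbot*, *peduvik*); -po when the stem ends in a voiced consonant (*walar*, *duag*, *pafej*); -har when the stem ends in a vowel (*idora*, *so*, *lipabe*).
The final sound of *le* is /e/, which is a vowel, so the suffix is -har, giving *lehar*.
*norek* — final sound /k/ (a voiceless consonant) → -ut → *norekut*.
*fur* — final sound /r/ (a voiced consonant) → -po → *furpo*.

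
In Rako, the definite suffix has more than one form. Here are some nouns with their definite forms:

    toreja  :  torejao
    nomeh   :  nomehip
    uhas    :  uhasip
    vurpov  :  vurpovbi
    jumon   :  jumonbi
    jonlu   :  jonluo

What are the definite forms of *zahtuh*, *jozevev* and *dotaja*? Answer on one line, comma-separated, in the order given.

zahtuhip, jozevevbi, dotajao

The alternation tracks the final sound of the stem — -ip when the stem ends in a voiceless consonant (*nomeh*, *uhas*); -bi when the stem ends in a voiced consonant (*vurpov*, *jumon*); -o when the stem ends in a vowel (*toreja*, *jonlu*).
The final sound of *zahtuh* is /h/, which is a voiceless consonant, so the suffix is -ip, giving *zahtuhip*.
*jozevev*: final sound = /v/, a voiced consonant → -bi → *jozevevbi*.
*dotaja* — final sound /a/ (a vowel) → -o → *dotajao*.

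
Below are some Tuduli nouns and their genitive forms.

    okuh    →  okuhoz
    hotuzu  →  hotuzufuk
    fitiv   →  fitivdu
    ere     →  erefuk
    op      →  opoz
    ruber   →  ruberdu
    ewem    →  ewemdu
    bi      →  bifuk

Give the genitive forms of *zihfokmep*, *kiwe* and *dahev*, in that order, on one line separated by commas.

The pattern is voicing of the final sound: -oz when the stem ends in a voiceless consonant (*okuh*, *op*); -du when the stem ends in a voiced consonant (*fitiv*, *ruber*, *ewem*); -fuk when the stem ends in a vowel (*hotuzu*, *ere*, *bi*).
Since the final sound of *zihfokmep* is /p/ (a voiceless consonant), it takes -oz, giving *zihfokmepoz*.
Since the final sound of *kiwe* is /e/ (a vowel), it takes -fuk, giving *kiwefuk*.
The final sound of *dahev* is /v/, which is a voiced consonant, so the suffix is -du, giving *dahevdu*.

zihfokmepoz, kiwefuk, dahevdu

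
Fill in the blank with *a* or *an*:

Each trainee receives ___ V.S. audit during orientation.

The indefinite article is chosen by the initial *sound* of the following word, not its spelling.
The initialism *V.S.* is read letter by letter; the first letter, V, is pronounced /viː/, which begins with a consonant sound.
So the article is *a*: Each trainee receives a V.S. audit during orientation.

a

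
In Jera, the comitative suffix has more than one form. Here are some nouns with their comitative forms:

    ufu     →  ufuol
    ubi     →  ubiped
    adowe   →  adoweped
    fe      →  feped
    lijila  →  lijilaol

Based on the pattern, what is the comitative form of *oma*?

omaol

The alternation tracks the last vowel of the stem — -ped when the last vowel of the stem is a front vowel (*ubi*, *adowe*, *fe*); -ol when the last vowel of the stem is a back vowel (*ufu*, *lijila*).
*oma*: last vowel = /a/, a back vowel → -ol → *omaol*.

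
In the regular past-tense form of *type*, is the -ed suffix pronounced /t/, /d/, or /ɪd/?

/t/

The stem *type* ends in a voiceless consonant other than /t/.
The -ed suffix is realized as /ɪd/ after /t, d/; as /t/ after other voiceless consonants; and as /d/ after other voiced sounds.
So -ed on *type* is pronounced /t/.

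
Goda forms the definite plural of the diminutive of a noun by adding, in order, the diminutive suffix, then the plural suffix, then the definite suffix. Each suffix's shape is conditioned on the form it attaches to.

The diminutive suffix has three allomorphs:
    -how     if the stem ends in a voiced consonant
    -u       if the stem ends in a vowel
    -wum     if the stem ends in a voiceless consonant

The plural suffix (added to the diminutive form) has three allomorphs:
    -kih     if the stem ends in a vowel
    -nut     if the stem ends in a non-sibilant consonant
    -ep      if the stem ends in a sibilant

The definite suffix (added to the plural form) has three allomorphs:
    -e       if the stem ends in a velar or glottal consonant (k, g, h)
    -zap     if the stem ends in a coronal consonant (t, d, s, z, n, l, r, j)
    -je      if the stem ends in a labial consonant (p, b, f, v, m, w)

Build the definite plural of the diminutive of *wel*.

welhownutzap

*wel* — final sound /l/ (a voiced consonant) → -how → *welhow*.
The final sound of the diminutive form *welhow* is /w/, which is a non-sibilant consonant, so the plural suffix is -nut, giving *welhownut*.
Since the final consonant of the plural form *welhownut* is /t/ (coronal), it takes -zap, giving *welhownutzap*.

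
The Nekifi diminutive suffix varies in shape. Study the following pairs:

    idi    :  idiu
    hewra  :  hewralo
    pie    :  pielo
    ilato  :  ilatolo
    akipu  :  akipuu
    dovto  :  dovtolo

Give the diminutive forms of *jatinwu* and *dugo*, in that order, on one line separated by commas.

jatinwuu, dugolo

The suffix is conditioned by the last vowel: -u when the last vowel of the stem is a high vowel (*idi*, *akipu*); -lo when the last vowel of the stem is a non-high vowel (*hewra*, *pie*, *ilato*, *dovto*).
Since the last vowel of *jatinwu* is /u/ (a high vowel), it takes -u, giving *jatinwuu*.
*dugo*: last vowel = /o/, a non-high vowel → -lo → *dugolo*.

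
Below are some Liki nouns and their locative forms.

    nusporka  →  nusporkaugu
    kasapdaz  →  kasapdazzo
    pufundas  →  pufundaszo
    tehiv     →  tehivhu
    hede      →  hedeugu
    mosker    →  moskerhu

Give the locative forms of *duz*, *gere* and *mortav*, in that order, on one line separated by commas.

duzzo, gereugu, mortavhu

The suffix is conditioned by the final sound: -zo when the stem ends in a sibilant (*kasapdaz*, *pufundas*); -hu when the stem ends in a non-sibilant consonant (*tehiv*, *mosker*); -ugu when the stem ends in a vowel (*nusporka*, *hede*).
*duz*: final sound = /z/, a sibilant → -zo → *duzzo*.
Since the final sound of *gere* is /e/ (a vowel), it takes -ugu, giving *gereugu*.
*mortav* — final sound /v/ (a non-sibilant consonant) → -hu → *mortavhu*.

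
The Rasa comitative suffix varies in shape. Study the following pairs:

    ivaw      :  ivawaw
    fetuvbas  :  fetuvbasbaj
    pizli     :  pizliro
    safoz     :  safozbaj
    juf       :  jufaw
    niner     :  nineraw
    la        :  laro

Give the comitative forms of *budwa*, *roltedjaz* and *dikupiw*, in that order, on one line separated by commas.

budwaro, roltedjazbaj, dikupiwaw

Looking at the final sound of each stem: -baj when the stem ends in a sibilant (*fetuvbas*, *safoz*); -aw when the stem ends in a non-sibilant consonant (*ivaw*, *juf*, *niner*); -ro when the stem ends in a vowel (*pizli*, *la*).
Since the final sound of *budwa* is /a/ (a vowel), it takes -ro, giving *budwaro*.
*roltedjaz*: final sound = /z/, a sibilant → -baj → *roltedjazbaj*.
*dikupiw* — final sound /w/ (a non-sibilant consonant) → -aw → *dikupiwaw*.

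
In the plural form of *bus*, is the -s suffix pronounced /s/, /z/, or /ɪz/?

The stem *bus* ends in a sibilant (/s, z, ʃ, ʒ, tʃ, dʒ/).
The plural suffix surfaces as /ɪz/ after sibilants, /s/ after other voiceless consonants, and /z/ after other voiced sounds.
So the plural -s on *bus* is pronounced /ɪz/.

/ɪz/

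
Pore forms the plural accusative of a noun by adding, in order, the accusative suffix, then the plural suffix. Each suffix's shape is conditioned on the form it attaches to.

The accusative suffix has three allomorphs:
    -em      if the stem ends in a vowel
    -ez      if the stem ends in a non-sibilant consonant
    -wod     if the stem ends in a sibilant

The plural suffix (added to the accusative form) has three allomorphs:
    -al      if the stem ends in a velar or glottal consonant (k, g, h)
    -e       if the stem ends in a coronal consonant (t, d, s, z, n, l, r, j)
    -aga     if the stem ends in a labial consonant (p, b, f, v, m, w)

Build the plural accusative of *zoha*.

The final sound of *zoha* is /a/, which is a vowel, so the accusative suffix is -em, giving *zohaem*.
The accusative form *zohaem*: final consonant = /m/, labial → -aga → *zohaemaga*.

zohaemaga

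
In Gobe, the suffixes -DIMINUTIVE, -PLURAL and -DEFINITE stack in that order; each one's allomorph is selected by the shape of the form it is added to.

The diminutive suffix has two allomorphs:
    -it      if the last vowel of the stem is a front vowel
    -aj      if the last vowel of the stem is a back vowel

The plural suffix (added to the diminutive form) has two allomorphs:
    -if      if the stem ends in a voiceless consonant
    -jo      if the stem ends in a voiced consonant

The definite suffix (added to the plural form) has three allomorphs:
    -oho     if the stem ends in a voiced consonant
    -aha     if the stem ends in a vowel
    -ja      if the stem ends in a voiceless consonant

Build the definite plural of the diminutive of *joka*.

*joka* — last vowel /a/ (a back vowel) → -aj → *jokaaj*.
Since the final consonant of the diminutive form *jokaaj* is /j/ (voiced), it takes -jo, giving *jokaajjo*.
The plural form *jokaajjo* — final sound /o/ (a vowel) → -aha → *jokaajjoaha*.

jokaajjoaha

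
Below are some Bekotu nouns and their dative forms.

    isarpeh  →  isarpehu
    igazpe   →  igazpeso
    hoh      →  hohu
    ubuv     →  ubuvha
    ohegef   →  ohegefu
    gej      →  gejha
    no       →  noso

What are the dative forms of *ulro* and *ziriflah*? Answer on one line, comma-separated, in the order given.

ulroso, ziriflahu

The pattern is voicing of the final sound: -u when the stem ends in a voiceless consonant (*isarpeh*, *hoh*, *ohegef*); -ha when the stem ends in a voiced consonant (*ubuv*, *gej*); -so when the stem ends in a vowel (*igazpe*, *no*).
Since the final sound of *ulro* is /o/ (a vowel), it takes -so, giving *ulroso*.
*ziriflah*: final sound = /h/, a voiceless consonant → -u → *ziriflahu*.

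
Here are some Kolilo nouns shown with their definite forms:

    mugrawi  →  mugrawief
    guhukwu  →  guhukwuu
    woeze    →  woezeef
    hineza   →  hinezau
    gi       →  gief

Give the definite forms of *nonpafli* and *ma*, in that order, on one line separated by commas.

nonpaflief, mau

The suffix is conditioned by the last vowel: -ef when the last vowel of the stem is a front vowel (*mugrawi*, *woeze*, *gi*); -u when the last vowel of the stem is a back vowel (*guhukwu*, *hineza*).
*nonpafli* — last vowel /i/ (a front vowel) → -ef → *nonpaflief*.
Since the last vowel of *ma* is /a/ (a back vowel), it takes -u, giving *mau*.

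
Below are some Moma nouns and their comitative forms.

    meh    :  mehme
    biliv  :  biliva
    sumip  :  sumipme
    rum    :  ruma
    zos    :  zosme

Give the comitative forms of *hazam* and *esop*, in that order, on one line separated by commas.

Looking at the final consonant of each stem: -me when the stem ends in a voiceless consonant (*meh*, *sumip*, *zos*); -a when the stem ends in a voiced consonant (*biliv*, *rum*).
The final consonant of *hazam* is /m/, which is voiced, so the suffix is -a, giving *hazama*.
*esop*: final consonant = /p/, voiceless → -me → *esopme*.

hazama, esopme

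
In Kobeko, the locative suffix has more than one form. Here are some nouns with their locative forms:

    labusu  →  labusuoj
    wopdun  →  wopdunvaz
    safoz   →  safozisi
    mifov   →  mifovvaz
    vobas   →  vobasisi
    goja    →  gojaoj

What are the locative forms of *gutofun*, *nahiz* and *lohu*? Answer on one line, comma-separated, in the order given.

gutofunvaz, nahizisi, lohuoj

The alternation tracks the final sound of the stem — -isi when the stem ends in a sibilant (*safoz*, *vobas*); -vaz when the stem ends in a non-sibilant consonant (*wopdun*, *mifov*); -oj when the stem ends in a vowel (*labusu*, *goja*).
*gutofun*: final sound = /n/, a non-sibilant consonant → -vaz → *gutofunvaz*.
*nahiz*: final sound = /z/, a sibilant → -isi → *nahizisi*.
Since the final sound of *lohu* is /u/ (a vowel), it takes -oj, giving *lohuoj*.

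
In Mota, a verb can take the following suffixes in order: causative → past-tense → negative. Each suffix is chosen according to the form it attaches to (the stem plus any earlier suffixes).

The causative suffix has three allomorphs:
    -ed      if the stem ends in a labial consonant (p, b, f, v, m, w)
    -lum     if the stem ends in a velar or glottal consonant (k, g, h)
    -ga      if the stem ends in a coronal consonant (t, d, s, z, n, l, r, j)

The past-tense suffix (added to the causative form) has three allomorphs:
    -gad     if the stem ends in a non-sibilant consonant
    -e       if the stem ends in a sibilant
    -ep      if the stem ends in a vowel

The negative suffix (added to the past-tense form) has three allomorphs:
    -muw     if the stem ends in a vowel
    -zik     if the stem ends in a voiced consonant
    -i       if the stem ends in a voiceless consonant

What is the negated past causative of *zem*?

zemedgadzik

*zem*: final consonant = /m/, labial → -ed → *zemed*.
The causative form *zemed* — final sound /d/ (a non-sibilant consonant) → -gad → *zemedgad*.
The past-tense form *zemedgad* — final sound /d/ (a voiced consonant) → -zik → *zemedgadzik*.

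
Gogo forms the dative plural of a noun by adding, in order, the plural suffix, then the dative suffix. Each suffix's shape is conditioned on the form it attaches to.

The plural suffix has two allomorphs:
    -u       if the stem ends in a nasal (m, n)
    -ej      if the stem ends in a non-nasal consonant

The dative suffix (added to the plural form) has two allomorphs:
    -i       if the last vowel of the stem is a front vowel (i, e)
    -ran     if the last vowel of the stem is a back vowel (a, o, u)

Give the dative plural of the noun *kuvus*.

kuvuseji

Since the final consonant of *kuvus* is /s/ (non-nasal), it takes -ej, giving *kuvusej*.
The plural form *kuvusej*: last vowel = /e/, a front vowel → -i → *kuvuseji*.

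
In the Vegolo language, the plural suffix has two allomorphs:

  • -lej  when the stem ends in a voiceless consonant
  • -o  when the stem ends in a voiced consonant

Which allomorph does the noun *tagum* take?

*tagum*: final consonant = /m/, voiced → -o.

-o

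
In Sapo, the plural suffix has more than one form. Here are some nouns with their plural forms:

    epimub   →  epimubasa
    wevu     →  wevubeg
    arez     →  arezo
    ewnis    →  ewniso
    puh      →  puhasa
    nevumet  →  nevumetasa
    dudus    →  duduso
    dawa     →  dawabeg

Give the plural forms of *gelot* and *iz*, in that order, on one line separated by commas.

The pattern is sibilance of the final sound: -o when the stem ends in a sibilant (*arez*, *ewnis*, *dudus*); -asa when the stem ends in a non-sibilant consonant (*epimub*, *puh*, *nevumet*); -beg when the stem ends in a vowel (*wevu*, *dawa*).
The final sound of *gelot* is /t/, which is a non-sibilant consonant, so the suffix is -asa, giving *gelotasa*.
*iz*: final sound = /z/, a sibilant → -o → *izo*.

gelotasa, izo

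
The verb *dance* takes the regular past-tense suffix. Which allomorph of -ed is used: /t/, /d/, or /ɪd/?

/t/

The stem *dance* ends in a voiceless consonant other than /t/.
The -ed suffix is realized as /ɪd/ after /t, d/; as /t/ after other voiceless consonants; and as /d/ after other voiced sounds.
So -ed on *dance* is pronounced /t/.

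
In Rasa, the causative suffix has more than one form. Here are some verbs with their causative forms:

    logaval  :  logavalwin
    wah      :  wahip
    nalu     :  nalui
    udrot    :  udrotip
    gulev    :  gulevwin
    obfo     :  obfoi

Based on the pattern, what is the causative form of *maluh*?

maluhip

The pattern is voicing of the final sound: -ip when the stem ends in a voiceless consonant (*wah*, *udrot*); -win when the stem ends in a voiced consonant (*logaval*, *gulev*); -i when the stem ends in a vowel (*nalu*, *obfo*).
*maluh*: final sound = /h/, a voiceless consonant → -ip → *maluhip*.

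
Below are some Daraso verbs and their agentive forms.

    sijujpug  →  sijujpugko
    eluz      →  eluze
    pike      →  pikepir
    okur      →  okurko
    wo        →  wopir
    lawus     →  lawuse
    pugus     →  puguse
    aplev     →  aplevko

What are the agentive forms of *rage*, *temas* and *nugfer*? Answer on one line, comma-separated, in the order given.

Looking at the final sound of each stem: -e when the stem ends in a sibilant (*eluz*, *lawus*, *pugus*); -ko when the stem ends in a non-sibilant consonant (*sijujpug*, *okur*, *aplev*); -pir when the stem ends in a vowel (*pike*, *wo*).
*rage* — final sound /e/ (a vowel) → -pir → *ragepir*.
*temas* — final sound /s/ (a sibilant) → -e → *temase*.
Since the final sound of *nugfer* is /r/ (a non-sibilant consonant), it takes -ko, giving *nugferko*.

ragepir, temase, nugferko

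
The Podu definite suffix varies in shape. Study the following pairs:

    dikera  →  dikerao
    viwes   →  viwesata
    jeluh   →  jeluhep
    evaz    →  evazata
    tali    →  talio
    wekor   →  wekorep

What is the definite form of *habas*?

habasata

The alternation tracks the final sound of the stem — -ata when the stem ends in a sibilant (*viwes*, *evaz*); -ep when the stem ends in a non-sibilant consonant (*jeluh*, *wekor*); -o when the stem ends in a vowel (*dikera*, *tali*).
The final sound of *habas* is /s/, which is a sibilant, so the suffix is -ata, giving *habasata*.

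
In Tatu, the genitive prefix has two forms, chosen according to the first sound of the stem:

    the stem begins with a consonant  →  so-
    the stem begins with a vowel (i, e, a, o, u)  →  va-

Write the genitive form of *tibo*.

*tibo*: first sound = /t/, a consonant → so- → *sotibo*.

sotibo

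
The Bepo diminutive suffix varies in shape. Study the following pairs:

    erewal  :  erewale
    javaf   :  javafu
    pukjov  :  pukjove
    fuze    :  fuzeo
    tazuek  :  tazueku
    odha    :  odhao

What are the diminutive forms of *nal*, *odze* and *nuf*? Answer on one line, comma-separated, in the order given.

nale, odzeo, nufu

The pattern is voicing of the final sound: -u when the stem ends in a voiceless consonant (*javaf*, *tazuek*); -e when the stem ends in a voiced consonant (*erewal*, *pukjov*); -o when the stem ends in a vowel (*fuze*, *odha*).
Since the final sound of *nal* is /l/ (a voiced consonant), it takes -e, giving *nale*.
The final sound of *odze* is /e/, which is a vowel, so the suffix is -o, giving *odzeo*.
Since the final sound of *nuf* is /f/ (a voiceless consonant), it takes -u, giving *nufu*.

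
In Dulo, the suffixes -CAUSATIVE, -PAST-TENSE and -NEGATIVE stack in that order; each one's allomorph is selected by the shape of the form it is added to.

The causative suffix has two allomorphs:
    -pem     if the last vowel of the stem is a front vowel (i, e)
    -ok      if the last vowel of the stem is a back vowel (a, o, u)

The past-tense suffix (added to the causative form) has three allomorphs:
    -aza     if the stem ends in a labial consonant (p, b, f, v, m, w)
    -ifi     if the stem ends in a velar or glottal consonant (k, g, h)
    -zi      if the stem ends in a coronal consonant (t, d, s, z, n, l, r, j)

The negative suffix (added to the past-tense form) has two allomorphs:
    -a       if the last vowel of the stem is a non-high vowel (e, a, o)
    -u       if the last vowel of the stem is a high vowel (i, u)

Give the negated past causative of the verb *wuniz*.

*wuniz* — last vowel /i/ (a front vowel) → -pem → *wunizpem*.
The final consonant of the causative form *wunizpem* is /m/, which is labial, so the past-tense suffix is -aza, giving *wunizpemaza*.
The last vowel of the past-tense form *wunizpemaza* is /a/, which is a non-high vowel, so the negative suffix is -a, giving *wunizpemazaa*.

wunizpemazaa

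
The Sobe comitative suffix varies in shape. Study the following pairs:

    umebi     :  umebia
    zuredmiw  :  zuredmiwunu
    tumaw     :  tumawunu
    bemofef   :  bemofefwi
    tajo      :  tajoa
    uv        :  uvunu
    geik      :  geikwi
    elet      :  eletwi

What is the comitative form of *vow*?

Looking at the final sound of each stem: -wi when the stem ends in a voiceless consonant (*bemofef*, *geik*, *elet*); -unu when the stem ends in a voiced consonant (*zuredmiw*, *tumaw*, *uv*); -a when the stem ends in a vowel (*umebi*, *tajo*).
The final sound of *vow* is /w/, which is a voiced consonant, so the suffix is -unu, giving *vowunu*.

vowunu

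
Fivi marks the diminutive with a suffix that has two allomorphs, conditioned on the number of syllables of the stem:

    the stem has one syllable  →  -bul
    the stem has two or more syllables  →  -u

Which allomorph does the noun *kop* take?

*kop* (one syllable) → -bul.

-bul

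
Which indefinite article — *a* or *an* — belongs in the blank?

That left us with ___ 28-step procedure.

The indefinite article is chosen by the initial *sound* of the following word, not its spelling.
The number *28* is spoken "twenty-…", beginning with /ˈtwɛnti/ — a consonant sound.
So the article is *a*: That left us with a 28-step procedure.

a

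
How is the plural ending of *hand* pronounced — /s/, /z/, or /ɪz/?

The stem *hand* ends in a voiced non-sibilant sound.
The plural suffix surfaces as /ɪz/ after sibilants, /s/ after other voiceless consonants, and /z/ after other voiced sounds.
So the plural -s on *hand* is pronounced /z/.

/z/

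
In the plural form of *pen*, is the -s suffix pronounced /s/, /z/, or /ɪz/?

The stem *pen* ends in a voiced non-sibilant sound.
The plural suffix surfaces as /ɪz/ after sibilants, /s/ after other voiceless consonants, and /z/ after other voiced sounds.
So the plural -s on *pen* is pronounced /z/.

/z/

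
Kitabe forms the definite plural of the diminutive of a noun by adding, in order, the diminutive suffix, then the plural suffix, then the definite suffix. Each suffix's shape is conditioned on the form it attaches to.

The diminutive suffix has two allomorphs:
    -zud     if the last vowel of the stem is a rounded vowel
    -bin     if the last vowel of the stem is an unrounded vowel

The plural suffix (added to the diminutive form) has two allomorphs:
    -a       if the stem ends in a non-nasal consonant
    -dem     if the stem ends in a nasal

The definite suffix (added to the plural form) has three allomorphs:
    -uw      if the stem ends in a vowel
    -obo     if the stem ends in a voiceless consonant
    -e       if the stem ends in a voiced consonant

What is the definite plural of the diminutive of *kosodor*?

kosodorzudauw

*kosodor*: last vowel = /o/, a rounded vowel → -zud → *kosodorzud*.
The diminutive form *kosodorzud* — final consonant /d/ (non-nasal) → -a → *kosodorzuda*.
Since the final sound of the plural form *kosodorzuda* is /a/ (a vowel), it takes -uw, giving *kosodorzudauw*.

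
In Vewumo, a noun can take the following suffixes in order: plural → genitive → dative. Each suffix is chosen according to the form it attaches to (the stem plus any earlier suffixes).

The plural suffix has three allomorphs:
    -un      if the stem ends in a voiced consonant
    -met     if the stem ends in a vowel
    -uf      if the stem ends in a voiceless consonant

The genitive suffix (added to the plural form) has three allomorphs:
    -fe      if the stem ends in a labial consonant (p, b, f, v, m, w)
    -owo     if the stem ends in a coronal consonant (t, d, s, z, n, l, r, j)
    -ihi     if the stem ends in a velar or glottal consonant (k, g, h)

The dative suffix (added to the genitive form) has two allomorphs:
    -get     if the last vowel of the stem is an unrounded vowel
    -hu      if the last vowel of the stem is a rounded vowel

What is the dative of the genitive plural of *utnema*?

utnemametowohu

Since the final sound of *utnema* is /a/ (a vowel), it takes -met, giving *utnemamet*.
The plural form *utnemamet* — final consonant /t/ (coronal) → -owo → *utnemametowo*.
The genitive form *utnemametowo* — last vowel /o/ (a rounded vowel) → -hu → *utnemametowohu*.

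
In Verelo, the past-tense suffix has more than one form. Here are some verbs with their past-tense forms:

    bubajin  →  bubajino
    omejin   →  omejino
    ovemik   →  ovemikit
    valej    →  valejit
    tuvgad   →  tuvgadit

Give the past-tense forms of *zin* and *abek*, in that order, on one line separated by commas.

The alternation tracks the final consonant of the stem — -o when the stem ends in a nasal (*bubajin*, *omejin*); -it when the stem ends in a non-nasal consonant (*ovemik*, *valej*, *tuvgad*).
The final consonant of *zin* is /n/, which is a nasal, so the suffix is -o, giving *zino*.
*abek* — final consonant /k/ (non-nasal) → -it → *abekit*.

zino, abekit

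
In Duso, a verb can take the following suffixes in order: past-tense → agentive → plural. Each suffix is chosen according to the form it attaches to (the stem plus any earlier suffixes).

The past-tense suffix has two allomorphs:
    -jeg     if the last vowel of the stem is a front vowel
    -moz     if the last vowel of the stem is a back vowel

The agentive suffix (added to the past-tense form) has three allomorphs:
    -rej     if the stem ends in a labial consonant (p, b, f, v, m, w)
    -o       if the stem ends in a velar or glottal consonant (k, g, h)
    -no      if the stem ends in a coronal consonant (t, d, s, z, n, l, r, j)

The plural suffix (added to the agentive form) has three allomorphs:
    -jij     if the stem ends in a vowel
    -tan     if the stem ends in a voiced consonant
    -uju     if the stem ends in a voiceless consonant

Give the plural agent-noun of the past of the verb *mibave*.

mibavejegojij

*mibave* — last vowel /e/ (a front vowel) → -jeg → *mibavejeg*.
The past-tense form *mibavejeg*: final consonant = /g/, velar/glottal → -o → *mibavejego*.
The final sound of the agentive form *mibavejego* is /o/, which is a vowel, so the plural suffix is -jij, giving *mibavejegojij*.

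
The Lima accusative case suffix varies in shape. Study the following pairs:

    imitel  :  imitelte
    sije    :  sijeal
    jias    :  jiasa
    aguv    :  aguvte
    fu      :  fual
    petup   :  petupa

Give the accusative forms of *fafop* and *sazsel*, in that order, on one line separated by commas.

fafopa, sazselte

The suffix is conditioned by the final sound: -a when the stem ends in a voiceless consonant (*jias*, *petup*); -te when the stem ends in a voiced consonant (*imitel*, *aguv*); -al when the stem ends in a vowel (*sije*, *fu*).
*fafop* — final sound /p/ (a voiceless consonant) → -a → *fafopa*.
The final sound of *sazsel* is /l/, which is a voiced consonant, so the suffix is -te, giving *sazselte*.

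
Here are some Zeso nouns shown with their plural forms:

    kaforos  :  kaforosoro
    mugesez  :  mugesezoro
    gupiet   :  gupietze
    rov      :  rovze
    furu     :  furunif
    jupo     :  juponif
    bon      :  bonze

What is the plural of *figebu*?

figebunif

The suffix is conditioned by the final sound: -oro when the stem ends in a sibilant (*kaforos*, *mugesez*); -ze when the stem ends in a non-sibilant consonant (*gupiet*, *rov*, *bon*); -nif when the stem ends in a vowel (*furu*, *jupo*).
*figebu* — final sound /u/ (a vowel) → -nif → *figebunif*.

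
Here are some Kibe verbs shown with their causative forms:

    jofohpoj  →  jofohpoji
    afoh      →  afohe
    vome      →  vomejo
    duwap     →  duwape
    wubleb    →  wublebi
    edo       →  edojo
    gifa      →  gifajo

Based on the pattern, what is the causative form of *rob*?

robi

Looking at the final sound of each stem: -e when the stem ends in a voiceless consonant (*afoh*, *duwap*); -i when the stem ends in a voiced consonant (*jofohpoj*, *wubleb*); -jo when the stem ends in a vowel (*vome*, *edo*, *gifa*).
Since the final sound of *rob* is /b/ (a voiced consonant), it takes -i, giving *robi*.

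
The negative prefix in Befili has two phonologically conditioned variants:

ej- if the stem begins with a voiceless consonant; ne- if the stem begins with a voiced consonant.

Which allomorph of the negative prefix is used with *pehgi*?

*pehgi*: first consonant = /p/, voiceless → ej-.

ej-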